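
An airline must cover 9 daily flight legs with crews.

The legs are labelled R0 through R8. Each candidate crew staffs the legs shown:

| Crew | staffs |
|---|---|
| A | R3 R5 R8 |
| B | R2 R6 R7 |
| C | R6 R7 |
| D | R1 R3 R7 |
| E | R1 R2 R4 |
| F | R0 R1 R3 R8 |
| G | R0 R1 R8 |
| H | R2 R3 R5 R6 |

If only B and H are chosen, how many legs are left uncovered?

4

Union of B, H = {R2, R3, R5, R6, R7}.
Not covered: R0, R1, R4, R8 — 4 legs.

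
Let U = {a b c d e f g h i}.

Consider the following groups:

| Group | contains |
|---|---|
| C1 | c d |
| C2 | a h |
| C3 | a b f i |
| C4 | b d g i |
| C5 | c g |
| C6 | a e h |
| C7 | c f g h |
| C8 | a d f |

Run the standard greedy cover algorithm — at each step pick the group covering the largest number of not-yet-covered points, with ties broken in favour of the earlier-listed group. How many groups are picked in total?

4

Greedy: pick C3 (covers 4 new) → pick C7 (covers 3 new) → pick C1 (covers 1 new) → pick C6 (covers 1 new). Total picks: 4.
(The true minimum cover uses only 3 groups, so greedy is not optimal here.)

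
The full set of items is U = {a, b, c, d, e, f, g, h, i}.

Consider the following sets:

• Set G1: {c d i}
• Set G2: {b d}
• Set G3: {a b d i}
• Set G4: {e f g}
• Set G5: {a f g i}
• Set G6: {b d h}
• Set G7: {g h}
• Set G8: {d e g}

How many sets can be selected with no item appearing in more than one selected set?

2

G2, G7 are pairwise disjoint (G2={b,d}; G7={g,h}).
Every remaining set overlaps one of these, and no 3 of the listed sets are pairwise disjoint, so 2 is the maximum.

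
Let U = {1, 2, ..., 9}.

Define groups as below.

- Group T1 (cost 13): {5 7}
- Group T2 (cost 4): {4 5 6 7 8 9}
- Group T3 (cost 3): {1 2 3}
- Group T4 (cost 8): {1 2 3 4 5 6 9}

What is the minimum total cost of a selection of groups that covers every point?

7

T2, T3 together cover every point (T2 ∪ T3 = {1, 2, 3, 4, 5, 6, 7, 8, 9}); total cost 4 + 3 = 7.
No covering selection has total cost below 7.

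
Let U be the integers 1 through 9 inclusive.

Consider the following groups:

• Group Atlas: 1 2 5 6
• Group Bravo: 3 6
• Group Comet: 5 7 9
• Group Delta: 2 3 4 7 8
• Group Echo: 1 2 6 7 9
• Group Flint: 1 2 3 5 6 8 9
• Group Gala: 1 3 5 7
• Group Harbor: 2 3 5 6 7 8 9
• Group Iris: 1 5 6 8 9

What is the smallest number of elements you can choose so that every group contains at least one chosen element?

H = {6, 7} meets every group (each contains at least one member of H), and |H| = 2.
The groups Bravo, Comet are pairwise disjoint, so any hitting set needs a separate element for each — at least 2. Hence 2 is optimal.

2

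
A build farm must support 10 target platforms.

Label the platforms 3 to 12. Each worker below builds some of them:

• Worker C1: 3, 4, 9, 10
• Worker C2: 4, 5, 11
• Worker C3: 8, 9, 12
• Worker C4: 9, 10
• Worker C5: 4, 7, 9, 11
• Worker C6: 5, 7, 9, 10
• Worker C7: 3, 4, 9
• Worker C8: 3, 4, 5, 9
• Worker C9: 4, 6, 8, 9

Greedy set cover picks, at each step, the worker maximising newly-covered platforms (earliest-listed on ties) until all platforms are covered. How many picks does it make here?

Greedy: pick C1 (covers 4 new) → pick C2 (covers 2 new) → pick C3 (covers 2 new) → pick C5 (covers 1 new) → pick C9 (covers 1 new). Total picks: 5.

5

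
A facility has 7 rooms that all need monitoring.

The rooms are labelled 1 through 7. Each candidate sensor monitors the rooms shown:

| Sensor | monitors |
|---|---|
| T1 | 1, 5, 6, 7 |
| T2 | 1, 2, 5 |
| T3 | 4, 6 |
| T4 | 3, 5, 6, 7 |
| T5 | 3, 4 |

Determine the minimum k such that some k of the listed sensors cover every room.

T1 and T2 and T5 together: T1 ∪ T2 ∪ T5 = {1, 2, 3, 4, 5, 6, 7} — every room is covered.
Only T2 contains 2, so T2 is forced; the remaining 4 rooms need at least 2 more sensors (each remaining sensor adds at most 3) — so at least 3 sensors are needed, and 3 is optimal.

3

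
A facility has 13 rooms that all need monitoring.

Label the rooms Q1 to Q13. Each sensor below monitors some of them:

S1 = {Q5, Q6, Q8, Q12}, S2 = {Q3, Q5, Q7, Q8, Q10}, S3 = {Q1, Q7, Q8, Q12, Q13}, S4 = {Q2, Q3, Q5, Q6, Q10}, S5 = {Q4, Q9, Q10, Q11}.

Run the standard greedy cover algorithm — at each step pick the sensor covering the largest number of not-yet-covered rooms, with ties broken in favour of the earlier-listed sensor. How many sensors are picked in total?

4

Greedy: pick S2 (covers 5 new) → pick S3 (covers 3 new) → pick S5 (covers 3 new) → pick S4 (covers 2 new). Total picks: 4.
(The true minimum cover uses only 3 sensors, so greedy is not optimal here.)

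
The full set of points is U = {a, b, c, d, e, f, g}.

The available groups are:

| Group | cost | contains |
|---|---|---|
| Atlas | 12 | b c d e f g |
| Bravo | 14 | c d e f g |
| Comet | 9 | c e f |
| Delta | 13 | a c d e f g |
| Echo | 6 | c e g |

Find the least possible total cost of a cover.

Atlas, Delta together cover every point (Atlas ∪ Delta = {a, b, c, d, e, f, g}); total cost 12 + 13 = 25.
No covering selection has total cost below 25.

25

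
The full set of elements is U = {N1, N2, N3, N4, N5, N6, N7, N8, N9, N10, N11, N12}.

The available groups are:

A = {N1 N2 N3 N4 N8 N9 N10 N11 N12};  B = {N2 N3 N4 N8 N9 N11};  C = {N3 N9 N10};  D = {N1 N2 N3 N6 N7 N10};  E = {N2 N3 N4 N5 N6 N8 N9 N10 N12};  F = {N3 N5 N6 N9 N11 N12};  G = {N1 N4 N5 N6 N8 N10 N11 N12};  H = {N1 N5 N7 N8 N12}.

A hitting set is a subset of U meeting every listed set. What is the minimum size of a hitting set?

2

T = {N3, N12} meets every group (each contains at least one member of T), and |T| = 2.
The groups C, H are pairwise disjoint, so any hitting set needs a separate element for each — at least 2. Hence 2 is optimal.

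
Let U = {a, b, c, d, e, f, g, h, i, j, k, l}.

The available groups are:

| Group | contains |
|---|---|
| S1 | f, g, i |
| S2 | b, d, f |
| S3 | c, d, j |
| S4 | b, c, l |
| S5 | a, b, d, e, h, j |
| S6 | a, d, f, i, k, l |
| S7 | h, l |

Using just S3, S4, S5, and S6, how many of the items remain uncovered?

1

Union of S3, S4, S5, S6 = {a, b, c, d, e, f, h, i, j, k, l}.
Not covered: g — 1 item.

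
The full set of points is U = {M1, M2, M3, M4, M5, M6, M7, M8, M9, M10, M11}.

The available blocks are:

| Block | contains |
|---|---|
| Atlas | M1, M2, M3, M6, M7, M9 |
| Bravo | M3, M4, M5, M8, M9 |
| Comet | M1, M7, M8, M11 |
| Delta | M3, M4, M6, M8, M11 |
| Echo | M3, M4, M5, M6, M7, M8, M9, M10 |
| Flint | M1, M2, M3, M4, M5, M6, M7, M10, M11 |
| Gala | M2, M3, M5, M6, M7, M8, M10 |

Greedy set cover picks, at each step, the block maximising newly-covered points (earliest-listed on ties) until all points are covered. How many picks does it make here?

Greedy: pick Flint (covers 9 new) → pick Bravo (covers 2 new). Total picks: 2.

2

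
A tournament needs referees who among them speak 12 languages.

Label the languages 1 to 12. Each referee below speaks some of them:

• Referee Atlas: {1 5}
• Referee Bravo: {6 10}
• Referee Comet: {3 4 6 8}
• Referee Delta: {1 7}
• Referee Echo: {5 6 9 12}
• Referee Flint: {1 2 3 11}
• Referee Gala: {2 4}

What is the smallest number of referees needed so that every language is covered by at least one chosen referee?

Take {Bravo, Comet, Delta, Echo, Flint}. Their union is {1, 2, 3, 4, 5, 6, 7, 8, 9, 10, 11, 12}, which is all 12 languages.
No 4 of the 7 referees cover everything (all 35 combinations miss at least one language), so 5 is optimal.

5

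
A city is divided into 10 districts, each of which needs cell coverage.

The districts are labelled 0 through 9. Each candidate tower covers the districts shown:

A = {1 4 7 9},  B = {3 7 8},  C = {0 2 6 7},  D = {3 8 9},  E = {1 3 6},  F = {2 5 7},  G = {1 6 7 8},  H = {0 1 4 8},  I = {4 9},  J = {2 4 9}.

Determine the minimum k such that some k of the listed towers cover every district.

4

Take {E, F, H, I}. Their union is {0, 1, 2, 3, 4, 5, 6, 7, 8, 9}, which is all 10 districts.
No 3 of the 10 towers cover everything (all 120 combinations miss at least one district), so 4 is optimal.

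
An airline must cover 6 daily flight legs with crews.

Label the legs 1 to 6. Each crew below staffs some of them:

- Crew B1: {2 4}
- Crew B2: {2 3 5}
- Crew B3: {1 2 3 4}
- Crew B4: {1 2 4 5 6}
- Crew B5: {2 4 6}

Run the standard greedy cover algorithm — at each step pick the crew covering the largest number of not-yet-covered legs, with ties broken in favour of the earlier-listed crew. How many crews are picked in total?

2

Greedy: pick B4 (covers 5 new) → pick B2 (covers 1 new). Total picks: 2.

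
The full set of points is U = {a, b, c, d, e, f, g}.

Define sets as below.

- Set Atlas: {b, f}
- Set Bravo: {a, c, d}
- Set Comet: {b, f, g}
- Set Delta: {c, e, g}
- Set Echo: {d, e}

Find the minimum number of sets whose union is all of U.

3

Take {Bravo, Comet, Echo}. Their union is {a, b, c, d, e, f, g}, which is all 7 points.
Each set has at most 3 points, and 2·3 = 6 < 7 — so at least 3 sets are needed, and 3 is optimal.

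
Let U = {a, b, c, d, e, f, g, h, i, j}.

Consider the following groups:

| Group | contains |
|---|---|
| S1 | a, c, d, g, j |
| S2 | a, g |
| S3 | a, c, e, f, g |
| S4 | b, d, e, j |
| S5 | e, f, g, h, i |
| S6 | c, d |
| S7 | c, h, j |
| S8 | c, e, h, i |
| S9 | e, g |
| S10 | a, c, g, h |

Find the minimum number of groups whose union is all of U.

S3 and S4 and S8 together: S3 ∪ S4 ∪ S8 = {a, b, c, d, e, f, g, h, i, j} — every item is covered.
Only S4 contains b, so S4 is forced; the remaining 6 items need at least 2 more groups (each remaining group adds at most 4) — so at least 3 groups are needed, and 3 is optimal.

3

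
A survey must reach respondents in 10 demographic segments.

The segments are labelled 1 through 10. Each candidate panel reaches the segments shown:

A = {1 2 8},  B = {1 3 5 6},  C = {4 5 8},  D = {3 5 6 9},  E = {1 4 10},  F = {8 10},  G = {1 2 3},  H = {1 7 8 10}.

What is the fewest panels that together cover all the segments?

Take {D, E, G, H}. Their union is {1, 2, 3, 4, 5, 6, 7, 8, 9, 10}, which is all 10 segments.
No 3 of the 8 panels cover everything (all 56 combinations miss at least one segment), so 4 is optimal.

4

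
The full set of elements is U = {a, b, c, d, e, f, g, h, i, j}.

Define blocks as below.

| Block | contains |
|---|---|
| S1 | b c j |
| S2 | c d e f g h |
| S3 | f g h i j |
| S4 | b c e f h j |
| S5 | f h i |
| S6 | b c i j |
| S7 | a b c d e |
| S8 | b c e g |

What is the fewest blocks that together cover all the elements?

2

S3 and S7 cover everything between them: the union {a, b, c, d, e, f, g, h, i, j} is all of U.
No single block has all 10 elements (the largest, S2, has 6), so 2 is optimal.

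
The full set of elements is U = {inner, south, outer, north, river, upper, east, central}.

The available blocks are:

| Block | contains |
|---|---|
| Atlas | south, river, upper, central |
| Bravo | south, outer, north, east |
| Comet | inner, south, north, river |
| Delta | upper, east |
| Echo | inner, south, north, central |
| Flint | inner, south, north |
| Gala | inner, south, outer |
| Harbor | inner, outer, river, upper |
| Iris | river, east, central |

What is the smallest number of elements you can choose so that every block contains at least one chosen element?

3

H = {south, upper, east} meets every block (each contains at least one member of H), and |H| = 3.
No choice of 2 elements meets every block, so 3 is the minimum.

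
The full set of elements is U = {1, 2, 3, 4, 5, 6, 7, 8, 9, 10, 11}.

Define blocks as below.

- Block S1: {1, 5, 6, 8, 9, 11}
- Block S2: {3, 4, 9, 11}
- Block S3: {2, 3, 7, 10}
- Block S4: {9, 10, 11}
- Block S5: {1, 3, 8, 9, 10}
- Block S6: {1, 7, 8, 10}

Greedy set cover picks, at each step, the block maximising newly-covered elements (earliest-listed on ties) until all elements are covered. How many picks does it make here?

3

Greedy: pick S1 (covers 6 new) → pick S3 (covers 4 new) → pick S2 (covers 1 new). Total picks: 3.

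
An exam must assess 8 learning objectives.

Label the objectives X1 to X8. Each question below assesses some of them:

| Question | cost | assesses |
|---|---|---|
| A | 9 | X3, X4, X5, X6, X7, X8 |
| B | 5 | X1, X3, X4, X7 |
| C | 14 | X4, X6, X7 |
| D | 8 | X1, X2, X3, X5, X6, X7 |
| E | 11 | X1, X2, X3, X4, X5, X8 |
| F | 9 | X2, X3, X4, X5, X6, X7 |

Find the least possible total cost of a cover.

A, D together cover every objective (A ∪ D = {X1, X2, X3, X4, X5, X6, X7, X8}); total cost 9 + 8 = 17.
The greedy pick B, D, A costs 22; no covering selection beats 17.

17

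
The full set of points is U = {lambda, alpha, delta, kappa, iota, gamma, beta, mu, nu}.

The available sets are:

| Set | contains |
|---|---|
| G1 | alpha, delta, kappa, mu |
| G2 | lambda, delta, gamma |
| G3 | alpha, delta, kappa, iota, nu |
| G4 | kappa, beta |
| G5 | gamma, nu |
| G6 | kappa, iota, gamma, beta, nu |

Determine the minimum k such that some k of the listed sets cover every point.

3

G1, G2, and G6 cover everything between them: the union {lambda, alpha, delta, kappa, iota, gamma, beta, mu, nu} is all of U.
Only G2 contains lambda, so G2 is forced; the remaining 6 points need at least 2 more sets (each remaining set adds at most 4) — so at least 3 sets are needed, and 3 is optimal.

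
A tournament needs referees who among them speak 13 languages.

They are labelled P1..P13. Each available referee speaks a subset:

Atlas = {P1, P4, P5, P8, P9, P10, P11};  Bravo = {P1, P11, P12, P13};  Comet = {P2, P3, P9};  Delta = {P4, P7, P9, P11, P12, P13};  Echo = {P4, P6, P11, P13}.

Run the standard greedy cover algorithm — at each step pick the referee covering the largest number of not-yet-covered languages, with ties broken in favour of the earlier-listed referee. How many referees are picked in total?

4

Greedy: pick Atlas (covers 7 new) → pick Delta (covers 3 new) → pick Comet (covers 2 new) → pick Echo (covers 1 new). Total picks: 4.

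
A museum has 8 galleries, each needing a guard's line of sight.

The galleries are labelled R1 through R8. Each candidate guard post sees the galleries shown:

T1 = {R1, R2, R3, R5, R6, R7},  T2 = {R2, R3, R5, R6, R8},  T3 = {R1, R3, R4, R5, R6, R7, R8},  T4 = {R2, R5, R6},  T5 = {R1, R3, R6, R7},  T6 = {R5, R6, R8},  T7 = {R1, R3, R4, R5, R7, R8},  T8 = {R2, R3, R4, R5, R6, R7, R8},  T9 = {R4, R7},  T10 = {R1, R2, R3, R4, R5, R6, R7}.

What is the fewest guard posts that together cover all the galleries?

2

Take {T1, T8}. Their union is {R1, R2, R3, R4, R5, R6, R7, R8}, which is all 8 galleries.
No single guard post has all 8 galleries (the largest, T3, has 7), so 2 is optimal.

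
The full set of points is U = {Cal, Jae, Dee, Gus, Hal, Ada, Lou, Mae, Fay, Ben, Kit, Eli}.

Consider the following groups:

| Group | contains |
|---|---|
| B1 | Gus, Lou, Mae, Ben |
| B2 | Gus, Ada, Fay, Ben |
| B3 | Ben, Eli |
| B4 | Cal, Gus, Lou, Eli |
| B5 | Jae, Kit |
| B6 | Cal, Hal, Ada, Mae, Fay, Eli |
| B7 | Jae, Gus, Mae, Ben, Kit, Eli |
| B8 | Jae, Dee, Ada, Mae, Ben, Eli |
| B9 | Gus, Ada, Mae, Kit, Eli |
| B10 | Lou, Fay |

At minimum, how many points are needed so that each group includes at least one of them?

4

Take H = {Jae, Lou, Ben, Eli}. Each listed group contains at least one of these, so H is a hitting set of size 4.
No choice of 3 points meets every group, so 4 is the minimum.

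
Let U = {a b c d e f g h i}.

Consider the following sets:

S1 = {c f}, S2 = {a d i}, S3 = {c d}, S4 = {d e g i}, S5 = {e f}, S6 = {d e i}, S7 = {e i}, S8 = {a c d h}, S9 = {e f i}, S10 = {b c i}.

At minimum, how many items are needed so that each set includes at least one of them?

T = {c, e, i} meets every set (each contains at least one member of T), and |T| = 3.
No choice of 2 items meets every set, so 3 is the minimum.

3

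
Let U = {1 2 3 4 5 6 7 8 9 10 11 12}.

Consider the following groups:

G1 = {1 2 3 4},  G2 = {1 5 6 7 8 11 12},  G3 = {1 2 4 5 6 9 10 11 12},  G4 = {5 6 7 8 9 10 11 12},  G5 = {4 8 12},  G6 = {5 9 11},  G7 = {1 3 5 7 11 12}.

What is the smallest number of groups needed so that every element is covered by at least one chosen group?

G1 and G4 cover everything between them: the union {1, 2, 3, 4, 5, 6, 7, 8, 9, 10, 11, 12} is all of U.
No single group has all 12 elements (the largest, G3, has 9), so 2 is optimal.

2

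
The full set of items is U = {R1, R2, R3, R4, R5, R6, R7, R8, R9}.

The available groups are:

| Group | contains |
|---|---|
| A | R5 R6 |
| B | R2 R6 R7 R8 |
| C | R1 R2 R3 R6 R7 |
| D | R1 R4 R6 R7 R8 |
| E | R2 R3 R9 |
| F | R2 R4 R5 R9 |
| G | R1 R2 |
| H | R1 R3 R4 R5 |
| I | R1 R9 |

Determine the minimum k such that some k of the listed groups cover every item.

Take {C, D, F}. Their union is {R1, R2, R3, R4, R5, R6, R7, R8, R9}, which is all 9 items.
No 2 of the 9 groups cover everything (all 36 combinations miss at least one item), so 3 is optimal.

3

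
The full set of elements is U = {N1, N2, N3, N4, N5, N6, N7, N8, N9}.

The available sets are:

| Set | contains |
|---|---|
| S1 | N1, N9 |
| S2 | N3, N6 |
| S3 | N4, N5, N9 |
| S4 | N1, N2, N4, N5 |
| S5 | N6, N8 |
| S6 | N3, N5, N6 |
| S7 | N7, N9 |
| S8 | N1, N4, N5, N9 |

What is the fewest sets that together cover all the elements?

S2 and S4 and S5 and S7 together: S2 ∪ S4 ∪ S5 ∪ S7 = {N1, N2, N3, N4, N5, N6, N7, N8, N9} — every element is covered.
Only S4 contains N2, so S4 is forced; the remaining 5 elements need at least 3 more sets (each remaining set adds at most 2) — so at least 4 sets are needed, and 4 is optimal.

4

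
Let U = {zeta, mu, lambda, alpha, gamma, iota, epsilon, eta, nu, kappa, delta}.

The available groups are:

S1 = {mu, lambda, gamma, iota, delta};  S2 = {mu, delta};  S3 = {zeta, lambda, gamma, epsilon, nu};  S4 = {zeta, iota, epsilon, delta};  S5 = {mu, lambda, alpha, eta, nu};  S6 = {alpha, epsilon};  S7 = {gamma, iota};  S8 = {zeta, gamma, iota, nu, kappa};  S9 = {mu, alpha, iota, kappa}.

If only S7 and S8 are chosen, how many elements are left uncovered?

6

Union of S7, S8 = {zeta, gamma, iota, nu, kappa}.
Not covered: mu, lambda, alpha, epsilon, eta, delta — 6 elements.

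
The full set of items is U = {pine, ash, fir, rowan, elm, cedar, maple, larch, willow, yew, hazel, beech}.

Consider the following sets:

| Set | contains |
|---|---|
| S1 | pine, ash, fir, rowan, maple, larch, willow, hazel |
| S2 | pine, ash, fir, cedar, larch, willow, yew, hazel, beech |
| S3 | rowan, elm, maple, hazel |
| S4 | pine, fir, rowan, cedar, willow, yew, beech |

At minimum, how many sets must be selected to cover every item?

S2 and S3 cover everything between them: the union {pine, ash, fir, rowan, elm, cedar, maple, larch, willow, yew, hazel, beech} is all of U.
No single set has all 12 items (the largest, S2, has 9), so 2 is optimal.

2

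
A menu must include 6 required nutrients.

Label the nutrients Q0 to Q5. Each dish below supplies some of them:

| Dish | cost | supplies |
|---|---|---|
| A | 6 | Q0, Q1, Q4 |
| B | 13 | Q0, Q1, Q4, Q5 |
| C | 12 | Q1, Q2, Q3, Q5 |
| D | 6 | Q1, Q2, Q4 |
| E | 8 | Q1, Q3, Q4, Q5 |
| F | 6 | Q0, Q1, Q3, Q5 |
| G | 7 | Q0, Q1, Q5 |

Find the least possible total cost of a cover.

12

D, F together cover every nutrient (D ∪ F = {Q0, Q1, Q2, Q3, Q4, Q5}); total cost 6 + 6 = 12.
No covering selection has total cost below 12.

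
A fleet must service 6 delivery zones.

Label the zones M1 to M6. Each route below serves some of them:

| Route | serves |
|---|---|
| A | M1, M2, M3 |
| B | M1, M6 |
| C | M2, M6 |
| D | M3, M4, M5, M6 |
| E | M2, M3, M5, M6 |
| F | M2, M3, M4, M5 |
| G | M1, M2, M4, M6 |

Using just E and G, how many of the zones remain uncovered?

0

Union of E, G = {M1, M2, M3, M4, M5, M6} — that's every zone, so 0 are uncovered.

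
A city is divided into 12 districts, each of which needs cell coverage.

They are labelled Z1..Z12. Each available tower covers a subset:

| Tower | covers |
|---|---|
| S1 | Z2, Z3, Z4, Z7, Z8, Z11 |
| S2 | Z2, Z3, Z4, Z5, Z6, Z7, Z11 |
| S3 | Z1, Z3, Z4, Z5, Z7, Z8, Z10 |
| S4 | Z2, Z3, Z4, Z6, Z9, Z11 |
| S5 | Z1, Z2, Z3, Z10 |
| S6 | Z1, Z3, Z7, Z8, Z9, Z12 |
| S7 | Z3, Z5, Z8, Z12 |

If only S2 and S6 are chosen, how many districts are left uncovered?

1

Union of S2, S6 = {Z1, Z2, Z3, Z4, Z5, Z6, Z7, Z8, Z9, Z11, Z12}.
Not covered: Z10 — 1 district.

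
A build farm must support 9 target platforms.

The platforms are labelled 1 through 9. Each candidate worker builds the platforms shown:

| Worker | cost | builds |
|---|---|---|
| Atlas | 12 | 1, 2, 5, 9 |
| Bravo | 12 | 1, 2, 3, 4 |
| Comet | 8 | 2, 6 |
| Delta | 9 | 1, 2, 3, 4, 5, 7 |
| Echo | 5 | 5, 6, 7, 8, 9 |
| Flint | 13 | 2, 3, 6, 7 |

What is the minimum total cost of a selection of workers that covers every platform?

Delta, Echo together cover every platform (Delta ∪ Echo = {1, 2, 3, 4, 5, 6, 7, 8, 9}); total cost 9 + 5 = 14.
No covering selection has total cost below 14.

14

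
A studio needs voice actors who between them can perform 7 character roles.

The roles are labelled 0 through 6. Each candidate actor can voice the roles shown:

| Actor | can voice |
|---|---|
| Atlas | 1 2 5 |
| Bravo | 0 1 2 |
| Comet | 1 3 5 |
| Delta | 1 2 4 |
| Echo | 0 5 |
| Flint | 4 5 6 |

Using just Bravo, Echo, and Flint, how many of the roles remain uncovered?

1

Union of Bravo, Echo, Flint = {0, 1, 2, 4, 5, 6}.
Not covered: 3 — 1 role.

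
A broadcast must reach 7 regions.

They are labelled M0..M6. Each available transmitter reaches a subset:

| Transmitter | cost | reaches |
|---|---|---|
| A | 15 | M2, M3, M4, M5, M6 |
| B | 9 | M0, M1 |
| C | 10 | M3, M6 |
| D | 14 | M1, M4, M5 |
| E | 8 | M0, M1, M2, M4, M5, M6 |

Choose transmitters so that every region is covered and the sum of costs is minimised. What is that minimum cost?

C, E together cover every region (C ∪ E = {M0, M1, M2, M3, M4, M5, M6}); total cost 10 + 8 = 18.
No covering selection has total cost below 18.

18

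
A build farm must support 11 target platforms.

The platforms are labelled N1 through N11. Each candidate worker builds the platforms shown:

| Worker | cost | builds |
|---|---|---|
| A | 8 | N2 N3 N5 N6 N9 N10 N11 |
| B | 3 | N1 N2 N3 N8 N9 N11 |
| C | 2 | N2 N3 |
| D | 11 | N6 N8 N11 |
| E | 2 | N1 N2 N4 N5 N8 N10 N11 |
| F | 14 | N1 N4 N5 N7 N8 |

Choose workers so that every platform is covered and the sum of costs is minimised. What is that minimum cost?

A, F together cover every platform (A ∪ F = {N1, N2, N3, N4, N5, N6, N7, N8, N9, N10, N11}); total cost 8 + 14 = 22.
The greedy pick E, B, A, F costs 27; no covering selection beats 22.

22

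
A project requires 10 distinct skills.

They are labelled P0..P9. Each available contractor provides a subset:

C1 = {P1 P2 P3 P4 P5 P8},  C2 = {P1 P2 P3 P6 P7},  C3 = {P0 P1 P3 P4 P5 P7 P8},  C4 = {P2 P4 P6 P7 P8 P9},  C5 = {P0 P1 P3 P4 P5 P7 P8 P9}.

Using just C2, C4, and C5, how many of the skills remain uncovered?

Union of C2, C4, C5 = {P0, P1, P2, P3, P4, P5, P6, P7, P8, P9} — that's every skill, so 0 are uncovered.

0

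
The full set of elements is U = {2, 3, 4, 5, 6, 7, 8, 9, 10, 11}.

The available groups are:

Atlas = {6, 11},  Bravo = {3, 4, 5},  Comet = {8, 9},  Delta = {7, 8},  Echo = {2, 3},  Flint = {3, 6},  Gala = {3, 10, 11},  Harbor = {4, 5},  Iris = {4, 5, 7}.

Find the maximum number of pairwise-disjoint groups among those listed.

4

Atlas, Delta, Echo, Harbor are pairwise disjoint (Atlas={6,11}; Delta={7,8}; Echo={2,3}; Harbor={4,5}).
Every remaining group overlaps one of these, and no 5 of the listed groups are pairwise disjoint, so 4 is the maximum.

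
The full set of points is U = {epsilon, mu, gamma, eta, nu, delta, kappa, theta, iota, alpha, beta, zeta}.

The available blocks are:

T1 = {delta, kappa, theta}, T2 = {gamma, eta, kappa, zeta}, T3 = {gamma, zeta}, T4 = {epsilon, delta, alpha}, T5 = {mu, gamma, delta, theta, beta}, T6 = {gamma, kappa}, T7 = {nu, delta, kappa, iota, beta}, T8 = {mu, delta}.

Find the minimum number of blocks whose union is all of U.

4

T2 and T4 and T5 and T7 together: T2 ∪ T4 ∪ T5 ∪ T7 = {epsilon, mu, gamma, eta, nu, delta, kappa, theta, iota, alpha, beta, zeta} — every point is covered.
Only T4 contains epsilon, so T4 is forced; the remaining 9 points need at least 3 more blocks (each remaining block adds at most 4) — so at least 4 blocks are needed, and 4 is optimal.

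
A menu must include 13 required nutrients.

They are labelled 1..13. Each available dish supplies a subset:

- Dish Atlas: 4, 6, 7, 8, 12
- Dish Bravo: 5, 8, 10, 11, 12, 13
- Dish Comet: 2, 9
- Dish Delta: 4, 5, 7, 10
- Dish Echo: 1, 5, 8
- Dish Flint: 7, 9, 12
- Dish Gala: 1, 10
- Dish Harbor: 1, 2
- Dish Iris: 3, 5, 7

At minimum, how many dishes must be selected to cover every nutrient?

5

Take {Atlas, Bravo, Comet, Echo, Iris}. Their union is {1, 2, 3, 4, 5, 6, 7, 8, 9, 10, 11, 12, 13}, which is all 13 nutrients.
No 4 of the 9 dishes cover everything (all 126 combinations miss at least one nutrient), so 5 is optimal.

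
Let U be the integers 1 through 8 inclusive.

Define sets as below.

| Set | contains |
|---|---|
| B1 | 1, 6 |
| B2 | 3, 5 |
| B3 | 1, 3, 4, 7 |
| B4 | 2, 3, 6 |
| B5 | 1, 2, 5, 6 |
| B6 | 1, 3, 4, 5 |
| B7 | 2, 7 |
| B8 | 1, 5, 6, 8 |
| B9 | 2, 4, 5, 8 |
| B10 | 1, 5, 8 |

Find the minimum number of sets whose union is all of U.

3

B3 and B5 and B8 together: B3 ∪ B5 ∪ B8 = {1, 2, 3, 4, 5, 6, 7, 8} — every point is covered.
No 2 of the 10 sets cover everything (all 45 combinations miss at least one point), so 3 is optimal.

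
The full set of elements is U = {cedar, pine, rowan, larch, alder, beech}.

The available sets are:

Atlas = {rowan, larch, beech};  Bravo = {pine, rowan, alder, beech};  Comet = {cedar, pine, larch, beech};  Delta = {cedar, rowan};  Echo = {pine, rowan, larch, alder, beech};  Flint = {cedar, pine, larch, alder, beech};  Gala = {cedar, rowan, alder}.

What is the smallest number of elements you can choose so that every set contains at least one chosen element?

H = {pine, rowan} meets every set (each contains at least one member of H), and |H| = 2.
No single element lies in every set, so at least 2 are needed and 2 is optimal.

2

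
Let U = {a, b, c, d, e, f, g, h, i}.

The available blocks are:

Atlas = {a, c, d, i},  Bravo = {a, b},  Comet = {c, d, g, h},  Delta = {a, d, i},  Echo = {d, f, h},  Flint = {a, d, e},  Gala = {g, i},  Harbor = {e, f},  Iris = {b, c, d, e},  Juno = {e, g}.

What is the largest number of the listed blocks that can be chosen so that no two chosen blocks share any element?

3

Bravo, Echo, Gala are pairwise disjoint (Bravo={a,b}; Echo={d,f,h}; Gala={g,i}).
Every remaining block overlaps one of these, and no 4 of the listed blocks are pairwise disjoint, so 3 is the maximum.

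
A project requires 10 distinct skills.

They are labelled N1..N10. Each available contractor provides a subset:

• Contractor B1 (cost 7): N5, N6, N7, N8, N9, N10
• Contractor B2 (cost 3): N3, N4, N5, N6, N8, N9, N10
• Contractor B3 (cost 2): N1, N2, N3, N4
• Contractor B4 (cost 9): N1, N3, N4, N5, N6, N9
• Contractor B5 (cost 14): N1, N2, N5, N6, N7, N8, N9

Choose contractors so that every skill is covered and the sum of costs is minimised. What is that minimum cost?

9

B1, B3 together cover every skill (B1 ∪ B3 = {N1, N2, N3, N4, N5, N6, N7, N8, N9, N10}); total cost 7 + 2 = 9.
The greedy pick B2, B3, B1 costs 12; no covering selection beats 9.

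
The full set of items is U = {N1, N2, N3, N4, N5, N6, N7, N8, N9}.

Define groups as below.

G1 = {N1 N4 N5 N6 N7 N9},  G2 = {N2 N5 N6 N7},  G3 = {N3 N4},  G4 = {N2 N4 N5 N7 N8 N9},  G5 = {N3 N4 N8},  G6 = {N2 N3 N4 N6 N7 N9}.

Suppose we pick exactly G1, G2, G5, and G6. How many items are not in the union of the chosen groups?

Union of G1, G2, G5, G6 = {N1, N2, N3, N4, N5, N6, N7, N8, N9} — that's every item, so 0 are uncovered.

0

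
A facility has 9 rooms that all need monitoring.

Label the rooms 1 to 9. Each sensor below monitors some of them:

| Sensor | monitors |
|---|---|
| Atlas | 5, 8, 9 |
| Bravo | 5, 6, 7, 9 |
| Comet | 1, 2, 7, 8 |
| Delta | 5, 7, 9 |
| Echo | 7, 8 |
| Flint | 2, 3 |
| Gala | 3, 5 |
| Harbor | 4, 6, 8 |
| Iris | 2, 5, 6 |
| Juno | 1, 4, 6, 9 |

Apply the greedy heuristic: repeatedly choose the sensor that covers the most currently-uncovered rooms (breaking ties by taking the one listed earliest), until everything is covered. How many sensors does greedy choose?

Greedy: pick Bravo (covers 4 new) → pick Comet (covers 3 new) → pick Flint (covers 1 new) → pick Harbor (covers 1 new). Total picks: 4.
(The true minimum cover uses only 3 sensors, so greedy is not optimal here.)

4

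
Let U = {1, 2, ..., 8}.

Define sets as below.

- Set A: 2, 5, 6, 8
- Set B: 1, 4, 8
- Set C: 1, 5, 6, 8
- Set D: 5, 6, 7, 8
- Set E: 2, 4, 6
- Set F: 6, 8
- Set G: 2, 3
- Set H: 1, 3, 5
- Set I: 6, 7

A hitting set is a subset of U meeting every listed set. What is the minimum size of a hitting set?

T = {3, 6, 8} meets every set (each contains at least one member of T), and |T| = 3.
The sets B, G, I are pairwise disjoint, so any hitting set needs a separate item for each — at least 3. Hence 3 is optimal.

3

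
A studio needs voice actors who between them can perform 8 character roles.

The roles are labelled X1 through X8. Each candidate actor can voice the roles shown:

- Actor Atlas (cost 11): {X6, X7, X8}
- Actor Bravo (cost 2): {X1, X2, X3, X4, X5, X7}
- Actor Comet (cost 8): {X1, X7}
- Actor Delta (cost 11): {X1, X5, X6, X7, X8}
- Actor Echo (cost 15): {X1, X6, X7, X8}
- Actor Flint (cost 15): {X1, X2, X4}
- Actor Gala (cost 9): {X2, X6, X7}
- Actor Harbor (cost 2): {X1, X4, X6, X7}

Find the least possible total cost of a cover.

13

Bravo, Delta together cover every role (Bravo ∪ Delta = {X1, X2, X3, X4, X5, X6, X7, X8}); total cost 2 + 11 = 13.
The greedy pick Bravo, Harbor, Atlas costs 15; no covering selection beats 13.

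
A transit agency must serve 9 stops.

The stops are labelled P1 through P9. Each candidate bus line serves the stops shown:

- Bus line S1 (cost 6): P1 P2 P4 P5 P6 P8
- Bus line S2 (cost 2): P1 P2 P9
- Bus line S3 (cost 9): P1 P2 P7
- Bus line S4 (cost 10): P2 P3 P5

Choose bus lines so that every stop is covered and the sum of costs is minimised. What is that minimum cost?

27

S1, S2, S3, S4 together cover every stop (S1 ∪ S2 ∪ S3 ∪ S4 = {P1, P2, P3, P4, P5, P6, P7, P8, P9}); total cost 6 + 2 + 9 + 10 = 27.
No covering selection has total cost below 27.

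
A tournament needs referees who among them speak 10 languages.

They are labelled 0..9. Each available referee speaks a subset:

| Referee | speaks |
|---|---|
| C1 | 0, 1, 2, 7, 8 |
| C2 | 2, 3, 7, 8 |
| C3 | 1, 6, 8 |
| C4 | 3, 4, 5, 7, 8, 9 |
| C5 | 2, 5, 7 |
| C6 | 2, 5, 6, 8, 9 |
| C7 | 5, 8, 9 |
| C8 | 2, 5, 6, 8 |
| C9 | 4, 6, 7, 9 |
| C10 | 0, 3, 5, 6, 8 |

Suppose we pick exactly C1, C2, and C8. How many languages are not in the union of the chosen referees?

Union of C1, C2, C8 = {0, 1, 2, 3, 5, 6, 7, 8}.
Not covered: 4, 9 — 2 languages.

2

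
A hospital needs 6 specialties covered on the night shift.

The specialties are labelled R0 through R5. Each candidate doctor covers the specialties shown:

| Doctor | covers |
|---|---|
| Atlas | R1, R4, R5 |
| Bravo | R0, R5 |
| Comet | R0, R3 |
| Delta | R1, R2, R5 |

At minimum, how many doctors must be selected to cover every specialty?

3

Atlas and Comet and Delta together: Atlas ∪ Comet ∪ Delta = {R0, R1, R2, R3, R4, R5} — every specialty is covered.
Only Delta contains R2, so Delta is forced; the remaining 3 specialties need at least 2 more doctors (each remaining doctor adds at most 2) — so at least 3 doctors are needed, and 3 is optimal.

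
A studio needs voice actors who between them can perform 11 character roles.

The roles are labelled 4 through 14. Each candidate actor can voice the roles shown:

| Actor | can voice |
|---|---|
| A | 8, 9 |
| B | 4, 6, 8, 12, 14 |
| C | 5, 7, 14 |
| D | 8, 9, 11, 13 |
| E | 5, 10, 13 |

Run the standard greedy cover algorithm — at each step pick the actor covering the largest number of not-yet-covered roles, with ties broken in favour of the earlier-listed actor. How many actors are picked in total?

4

Greedy: pick B (covers 5 new) → pick D (covers 3 new) → pick C (covers 2 new) → pick E (covers 1 new). Total picks: 4.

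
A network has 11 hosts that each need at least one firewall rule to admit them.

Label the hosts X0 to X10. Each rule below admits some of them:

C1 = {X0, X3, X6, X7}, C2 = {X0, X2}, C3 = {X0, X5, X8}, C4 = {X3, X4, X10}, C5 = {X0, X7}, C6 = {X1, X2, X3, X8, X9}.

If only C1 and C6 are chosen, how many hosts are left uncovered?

3

Union of C1, C6 = {X0, X1, X2, X3, X6, X7, X8, X9}.
Not covered: X4, X5, X10 — 3 hosts.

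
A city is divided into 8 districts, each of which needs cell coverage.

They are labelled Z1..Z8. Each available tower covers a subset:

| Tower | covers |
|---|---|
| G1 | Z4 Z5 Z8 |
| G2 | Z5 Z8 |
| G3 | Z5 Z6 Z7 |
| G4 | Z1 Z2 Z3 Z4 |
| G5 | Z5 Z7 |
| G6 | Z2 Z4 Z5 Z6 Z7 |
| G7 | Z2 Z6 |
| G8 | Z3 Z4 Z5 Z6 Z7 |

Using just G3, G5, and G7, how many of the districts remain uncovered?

4

Union of G3, G5, G7 = {Z2, Z5, Z6, Z7}.
Not covered: Z1, Z3, Z4, Z8 — 4 districts.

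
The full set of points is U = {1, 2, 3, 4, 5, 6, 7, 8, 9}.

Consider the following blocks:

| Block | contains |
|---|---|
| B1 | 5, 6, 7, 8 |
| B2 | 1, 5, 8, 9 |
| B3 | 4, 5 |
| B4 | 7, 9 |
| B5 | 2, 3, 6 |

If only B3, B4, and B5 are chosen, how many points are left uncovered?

2

Union of B3, B4, B5 = {2, 3, 4, 5, 6, 7, 9}.
Not covered: 1, 8 — 2 points.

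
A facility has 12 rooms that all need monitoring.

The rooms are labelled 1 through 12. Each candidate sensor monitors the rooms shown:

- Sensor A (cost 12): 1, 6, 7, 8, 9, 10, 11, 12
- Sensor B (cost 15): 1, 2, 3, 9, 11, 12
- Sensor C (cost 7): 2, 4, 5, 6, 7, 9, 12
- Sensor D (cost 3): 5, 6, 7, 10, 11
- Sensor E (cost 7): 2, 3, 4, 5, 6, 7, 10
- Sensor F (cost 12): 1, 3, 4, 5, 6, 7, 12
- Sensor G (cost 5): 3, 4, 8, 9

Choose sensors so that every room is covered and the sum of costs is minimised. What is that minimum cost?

A, E together cover every room (A ∪ E = {1, 2, 3, 4, 5, 6, 7, 8, 9, 10, 11, 12}); total cost 12 + 7 = 19.
The greedy pick D, G, C, A costs 27; no covering selection beats 19.

19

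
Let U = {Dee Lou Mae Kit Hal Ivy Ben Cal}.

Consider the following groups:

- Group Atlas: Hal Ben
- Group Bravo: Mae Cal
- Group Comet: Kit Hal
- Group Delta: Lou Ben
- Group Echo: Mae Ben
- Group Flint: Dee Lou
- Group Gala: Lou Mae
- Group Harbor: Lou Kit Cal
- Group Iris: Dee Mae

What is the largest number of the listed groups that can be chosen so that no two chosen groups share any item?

Atlas, Harbor, Iris are pairwise disjoint (Atlas={Hal,Ben}; Harbor={Lou,Kit,Cal}; Iris={Dee,Mae}).
Every remaining group overlaps one of these, and no 4 of the listed groups are pairwise disjoint, so 3 is the maximum.

3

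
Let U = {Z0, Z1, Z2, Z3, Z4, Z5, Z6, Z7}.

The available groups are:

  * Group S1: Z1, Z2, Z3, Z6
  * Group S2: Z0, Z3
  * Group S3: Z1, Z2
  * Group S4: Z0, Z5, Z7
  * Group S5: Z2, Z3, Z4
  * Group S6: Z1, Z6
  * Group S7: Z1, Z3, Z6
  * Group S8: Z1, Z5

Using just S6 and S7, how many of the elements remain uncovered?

5

Union of S6, S7 = {Z1, Z3, Z6}.
Not covered: Z0, Z2, Z4, Z5, Z7 — 5 elements.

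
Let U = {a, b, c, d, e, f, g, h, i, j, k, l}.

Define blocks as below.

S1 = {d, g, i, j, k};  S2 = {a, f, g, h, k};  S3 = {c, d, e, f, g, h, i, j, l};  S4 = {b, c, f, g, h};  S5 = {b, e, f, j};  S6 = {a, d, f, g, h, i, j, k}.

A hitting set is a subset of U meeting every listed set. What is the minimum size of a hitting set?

Take T = {g, j}. Each listed block contains at least one of these, so T is a hitting set of size 2.
No single item lies in every block, so at least 2 are needed and 2 is optimal.

2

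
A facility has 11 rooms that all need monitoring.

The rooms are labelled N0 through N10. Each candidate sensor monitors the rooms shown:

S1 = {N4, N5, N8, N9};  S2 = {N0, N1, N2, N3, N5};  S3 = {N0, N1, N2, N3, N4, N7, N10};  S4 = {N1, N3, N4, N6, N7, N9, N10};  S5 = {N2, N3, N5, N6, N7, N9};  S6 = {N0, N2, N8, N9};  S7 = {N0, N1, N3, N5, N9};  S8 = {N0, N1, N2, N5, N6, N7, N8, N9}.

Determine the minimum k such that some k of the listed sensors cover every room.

Take {S4, S8}. Their union is {N0, N1, N2, N3, N4, N5, N6, N7, N8, N9, N10}, which is all 11 rooms.
No single sensor has all 11 rooms (the largest, S8, has 8), so 2 is optimal.

2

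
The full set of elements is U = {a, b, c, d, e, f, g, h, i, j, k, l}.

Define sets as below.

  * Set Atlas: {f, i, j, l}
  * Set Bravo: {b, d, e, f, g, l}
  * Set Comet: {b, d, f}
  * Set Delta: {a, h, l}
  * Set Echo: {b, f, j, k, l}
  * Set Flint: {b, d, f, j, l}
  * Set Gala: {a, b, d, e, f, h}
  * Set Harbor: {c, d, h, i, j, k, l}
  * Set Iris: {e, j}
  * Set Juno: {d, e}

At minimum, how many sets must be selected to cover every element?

Bravo and Gala and Harbor together: Bravo ∪ Gala ∪ Harbor = {a, b, c, d, e, f, g, h, i, j, k, l} — every element is covered.
Only Harbor contains c, so Harbor is forced; the remaining 5 elements need at least 2 more sets (each remaining set adds at most 4) — so at least 3 sets are needed, and 3 is optimal.

3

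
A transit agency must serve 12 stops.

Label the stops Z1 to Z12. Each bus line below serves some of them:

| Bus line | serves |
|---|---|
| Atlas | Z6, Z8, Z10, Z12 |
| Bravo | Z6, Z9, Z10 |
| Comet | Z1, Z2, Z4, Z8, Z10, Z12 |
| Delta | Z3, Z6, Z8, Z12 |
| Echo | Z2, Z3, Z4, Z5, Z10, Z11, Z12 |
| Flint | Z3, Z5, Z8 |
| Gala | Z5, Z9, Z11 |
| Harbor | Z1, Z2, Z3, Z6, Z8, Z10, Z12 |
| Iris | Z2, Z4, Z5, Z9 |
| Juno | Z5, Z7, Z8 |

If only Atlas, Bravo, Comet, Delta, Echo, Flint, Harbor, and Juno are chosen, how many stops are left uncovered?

0

Union of Atlas, Bravo, Comet, Delta, Echo, Flint, Harbor, Juno = {Z1, Z2, Z3, Z4, Z5, Z6, Z7, Z8, Z9, Z10, Z11, Z12} — that's every stop, so 0 are uncovered.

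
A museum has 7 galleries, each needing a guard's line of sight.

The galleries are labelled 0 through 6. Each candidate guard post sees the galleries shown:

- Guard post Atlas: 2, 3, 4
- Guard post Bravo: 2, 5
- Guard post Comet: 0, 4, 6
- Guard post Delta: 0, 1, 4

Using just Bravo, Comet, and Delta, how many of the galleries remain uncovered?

1

Union of Bravo, Comet, Delta = {0, 1, 2, 4, 5, 6}.
Not covered: 3 — 1 gallery.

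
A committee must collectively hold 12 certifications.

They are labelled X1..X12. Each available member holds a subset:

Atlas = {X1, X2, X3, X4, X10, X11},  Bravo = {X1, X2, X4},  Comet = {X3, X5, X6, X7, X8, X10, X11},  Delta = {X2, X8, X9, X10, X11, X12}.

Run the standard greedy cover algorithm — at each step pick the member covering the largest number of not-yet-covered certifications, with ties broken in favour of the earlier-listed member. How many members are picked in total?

Greedy: pick Comet (covers 7 new) → pick Atlas (covers 3 new) → pick Delta (covers 2 new). Total picks: 3.

3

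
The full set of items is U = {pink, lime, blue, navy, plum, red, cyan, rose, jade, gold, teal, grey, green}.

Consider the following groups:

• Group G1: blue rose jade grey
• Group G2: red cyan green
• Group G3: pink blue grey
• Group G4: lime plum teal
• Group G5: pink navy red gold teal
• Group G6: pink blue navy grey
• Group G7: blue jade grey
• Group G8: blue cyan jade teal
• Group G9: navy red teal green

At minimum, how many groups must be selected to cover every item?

4

G1, G2, G4, and G5 cover everything between them: the union {pink, lime, blue, navy, plum, red, cyan, rose, jade, gold, teal, grey, green} is all of U.
Only G4 contains lime, so G4 is forced; the remaining 10 items need at least 3 more groups (each remaining group adds at most 4) — so at least 4 groups are needed, and 4 is optimal.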